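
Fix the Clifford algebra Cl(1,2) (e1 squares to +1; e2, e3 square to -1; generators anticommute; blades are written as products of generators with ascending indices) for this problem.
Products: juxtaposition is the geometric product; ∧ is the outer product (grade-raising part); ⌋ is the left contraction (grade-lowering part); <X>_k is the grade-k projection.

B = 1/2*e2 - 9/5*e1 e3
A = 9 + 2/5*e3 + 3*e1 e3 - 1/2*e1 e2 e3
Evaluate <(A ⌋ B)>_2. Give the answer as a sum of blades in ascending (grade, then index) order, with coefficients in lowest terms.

step 1: -27/5 - 18/25*e1 + 9/2*e2 - 81/5*e1 e3
step 2: -81/5*e1 e3
Answer: -81/5*e1 e3


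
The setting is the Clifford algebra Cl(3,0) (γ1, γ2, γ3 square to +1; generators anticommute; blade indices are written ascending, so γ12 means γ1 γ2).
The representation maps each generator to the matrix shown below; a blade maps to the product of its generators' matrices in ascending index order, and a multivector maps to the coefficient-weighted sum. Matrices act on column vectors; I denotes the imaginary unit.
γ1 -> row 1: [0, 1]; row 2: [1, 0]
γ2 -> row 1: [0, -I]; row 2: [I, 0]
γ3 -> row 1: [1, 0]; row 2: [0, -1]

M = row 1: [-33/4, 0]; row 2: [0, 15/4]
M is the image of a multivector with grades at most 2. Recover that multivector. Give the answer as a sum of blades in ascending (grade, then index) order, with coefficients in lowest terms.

Method: 1, rho(γ1), rho(γ2), rho(γ3) form a trace-orthogonal basis of the 2x2 complex matrices (tr(X Y) = 2 if X = Y, else 0), so M = m0*1 + m1*rho(γ1) + m2*rho(γ2) + m3*rho(γ3) with m0 = tr(M)/2 = -9/4, m1 = tr(M rho(γ1))/2 = 0, m2 = tr(M rho(γ2))/2 = 0, m3 = tr(M rho(γ3))/2 = -6.
Multiplying table entries, the bivector images are rho(γ12) = I*rho(γ3), rho(γ13) = -I*rho(γ2), rho(γ23) = I*rho(γ1); with real blade coefficients the real parts of m0..m3 are the coefficients of 1, γ1, γ2, γ3 and the imaginary parts give the bivectors (γ23: Im m1, γ13: -Im m2, γ12: Im m3).
Answer: -9/4 - 6*γ3


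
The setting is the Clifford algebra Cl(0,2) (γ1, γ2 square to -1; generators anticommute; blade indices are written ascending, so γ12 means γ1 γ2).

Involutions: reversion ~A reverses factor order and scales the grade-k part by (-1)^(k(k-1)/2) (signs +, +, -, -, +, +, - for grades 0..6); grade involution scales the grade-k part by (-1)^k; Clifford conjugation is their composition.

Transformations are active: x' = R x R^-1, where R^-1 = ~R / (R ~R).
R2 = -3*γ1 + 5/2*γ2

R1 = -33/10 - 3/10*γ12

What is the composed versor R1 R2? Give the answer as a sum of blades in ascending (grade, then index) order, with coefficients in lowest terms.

Distribute over the terms of R1 (each basis-blade product reordered to ascending indices, repeated generators contracted through their squares):
(-33/10) R2 = 99/10*γ1 - 33/4*γ2
(-3/10*γ12) R2 = 3/4*γ1 + 9/10*γ2
Summing the partial products and collecting blades:
Answer: 213/20*γ1 - 147/20*γ2


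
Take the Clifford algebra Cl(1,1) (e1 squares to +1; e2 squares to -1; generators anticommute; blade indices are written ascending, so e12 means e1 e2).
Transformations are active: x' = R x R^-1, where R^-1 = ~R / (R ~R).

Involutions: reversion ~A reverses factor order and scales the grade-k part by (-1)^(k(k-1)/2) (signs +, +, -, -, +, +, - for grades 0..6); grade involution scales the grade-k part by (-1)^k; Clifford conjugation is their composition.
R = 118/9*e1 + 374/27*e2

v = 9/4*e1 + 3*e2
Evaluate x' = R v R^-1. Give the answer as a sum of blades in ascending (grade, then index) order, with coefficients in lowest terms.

~R = 118/9*e1 + 374/27*e2, and R ~R = -14560/729, so R^-1 = ~R / (-14560/729).
R v = -217/18 + 49/6*e12
Answer: 14121/1040*e1 + 14271/1040*e2


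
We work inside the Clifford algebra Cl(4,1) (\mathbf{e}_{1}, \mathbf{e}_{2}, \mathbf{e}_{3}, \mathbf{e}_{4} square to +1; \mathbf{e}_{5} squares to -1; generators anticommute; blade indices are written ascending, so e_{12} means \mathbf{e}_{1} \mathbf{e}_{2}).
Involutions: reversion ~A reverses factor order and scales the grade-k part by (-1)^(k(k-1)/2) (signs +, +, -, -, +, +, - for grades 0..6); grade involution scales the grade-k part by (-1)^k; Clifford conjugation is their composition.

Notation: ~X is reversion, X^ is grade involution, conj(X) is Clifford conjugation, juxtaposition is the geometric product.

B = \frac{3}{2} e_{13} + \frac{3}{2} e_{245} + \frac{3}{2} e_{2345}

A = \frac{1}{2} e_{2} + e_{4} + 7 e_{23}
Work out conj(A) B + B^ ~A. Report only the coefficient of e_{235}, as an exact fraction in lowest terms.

first term: -\frac{21}{2} e_{12} + \frac{3}{2} e_{25} + \frac{39}{4} e_{45} + \frac{3}{4} e_{123} - \frac{3}{2} e_{134} - \frac{3}{2} e_{235} + \frac{39}{4} e_{345}
second term: \frac{21}{2} e_{12} + \frac{3}{2} e_{25} + \frac{39}{4} e_{45} - \frac{3}{4} e_{123} + \frac{3}{2} e_{134} - \frac{3}{2} e_{235} + \frac{39}{4} e_{345}
Answer: -3


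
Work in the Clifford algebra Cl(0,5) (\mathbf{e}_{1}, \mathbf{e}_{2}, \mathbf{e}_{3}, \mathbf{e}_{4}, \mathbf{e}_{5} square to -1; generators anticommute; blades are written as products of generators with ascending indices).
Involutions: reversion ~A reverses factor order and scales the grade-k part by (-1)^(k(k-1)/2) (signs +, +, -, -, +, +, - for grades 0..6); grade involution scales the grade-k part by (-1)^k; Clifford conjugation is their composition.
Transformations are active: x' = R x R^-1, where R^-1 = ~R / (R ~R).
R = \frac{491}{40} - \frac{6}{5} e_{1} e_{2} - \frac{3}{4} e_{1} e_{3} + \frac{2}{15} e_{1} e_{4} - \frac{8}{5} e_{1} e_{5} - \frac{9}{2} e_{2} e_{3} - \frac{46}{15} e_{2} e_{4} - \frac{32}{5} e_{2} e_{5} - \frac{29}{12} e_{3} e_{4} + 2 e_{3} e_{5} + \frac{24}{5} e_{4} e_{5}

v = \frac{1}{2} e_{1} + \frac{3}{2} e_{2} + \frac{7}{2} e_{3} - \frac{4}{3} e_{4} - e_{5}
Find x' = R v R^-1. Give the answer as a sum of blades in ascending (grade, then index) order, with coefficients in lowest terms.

~R = \frac{491}{40} + \frac{6}{5} e_{1} e_{2} + \frac{3}{4} e_{1} e_{3} - \frac{2}{15} e_{1} e_{4} + \frac{8}{5} e_{1} e_{5} + \frac{9}{2} e_{2} e_{3} + \frac{46}{15} e_{2} e_{4} + \frac{32}{5} e_{2} e_{5} + \frac{29}{12} e_{3} e_{4} - 2 e_{3} e_{5} - \frac{24}{5} e_{4} e_{5}, and R ~R = \frac{414001}{1600}, so R^-1 = ~R / (\frac{414001}{1600}).
R v = \frac{6581}{720} e_{1} + \frac{16613}{720} e_{2} + \frac{24923}{720} e_{3} - \frac{2947}{120} e_{4} - \frac{883}{40} e_{5} - \frac{213}{40} e_{1} e_{2} e_{3} - \frac{2}{15} e_{1} e_{2} e_{4} + \frac{2}{5} e_{1} e_{2} e_{5} - \frac{27}{40} e_{1} e_{3} e_{4} + \frac{147}{20} e_{1} e_{3} e_{5} + \frac{2}{15} e_{1} e_{4} e_{5} + \frac{1573}{120} e_{2} e_{3} e_{4} + \frac{299}{10} e_{2} e_{3} e_{5} + \frac{26}{15} e_{2} e_{4} e_{5} + \frac{1313}{60} e_{3} e_{4} e_{5}
Answer: \frac{14491}{21726} e_{1} + \frac{20533}{21726} e_{2} + \frac{54901}{21726} e_{3} - \frac{2050}{1207} e_{4} - \frac{3175}{1207} e_{5}


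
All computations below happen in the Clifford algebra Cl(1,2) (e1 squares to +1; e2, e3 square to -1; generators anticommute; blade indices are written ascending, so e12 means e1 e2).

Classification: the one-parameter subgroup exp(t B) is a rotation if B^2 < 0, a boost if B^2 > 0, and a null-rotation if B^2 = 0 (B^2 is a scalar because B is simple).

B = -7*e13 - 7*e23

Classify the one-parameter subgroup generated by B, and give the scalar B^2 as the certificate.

B^2 term by term: the squares give (-7)^2*(e13)^2 + (-7)^2*(e23)^2 = 49*(+1) + 49*(-1) = 0 (each basis 2-blade squares to minus the product of its generators' squares); cross terms between blades sharing an index anticommute and cancel. So B^2 = 0.
Answer: null-rotation, certificate B^2 = 0. Check the certificate: B^2 = 0, and that sign is decisive whatever form B takes.


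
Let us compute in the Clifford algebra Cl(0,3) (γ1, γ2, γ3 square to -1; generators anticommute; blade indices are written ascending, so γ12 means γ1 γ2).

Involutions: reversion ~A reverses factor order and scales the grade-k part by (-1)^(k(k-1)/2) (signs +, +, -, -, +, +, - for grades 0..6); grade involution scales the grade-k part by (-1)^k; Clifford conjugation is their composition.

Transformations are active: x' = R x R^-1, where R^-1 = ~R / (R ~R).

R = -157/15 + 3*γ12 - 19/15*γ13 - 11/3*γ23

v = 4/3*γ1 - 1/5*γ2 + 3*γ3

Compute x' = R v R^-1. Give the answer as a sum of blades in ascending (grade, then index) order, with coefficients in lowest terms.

~R = -157/15 - 3*γ12 + 19/15*γ13 + 11/3*γ23, and R ~R = 668/5, so R^-1 = ~R / (668/5).
R v = -86/9*γ1 + 1282/75*γ2 - 1456/45*γ3 + 868/225*γ123
Answer: -1079/22545*γ1 - 54224/22545*γ2 + 50567/22545*γ3


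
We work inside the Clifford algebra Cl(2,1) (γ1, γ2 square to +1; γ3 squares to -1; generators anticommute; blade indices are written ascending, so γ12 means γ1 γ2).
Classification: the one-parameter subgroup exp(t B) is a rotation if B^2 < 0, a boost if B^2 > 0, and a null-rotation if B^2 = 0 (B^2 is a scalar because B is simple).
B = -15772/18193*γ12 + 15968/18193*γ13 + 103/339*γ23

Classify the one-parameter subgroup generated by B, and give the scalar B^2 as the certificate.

B^2 term by term: the squares give (-15772/18193)^2*(γ12)^2 + (15968/18193)^2*(γ13)^2 + (103/339)^2*(γ23)^2 = 248755984/330985249*(-1) + 254977024/330985249*(+1) + 10609/114921*(+1) = 1/9 (each basis 2-blade squares to minus the product of its generators' squares); cross terms between blades sharing an index anticommute and cancel. So B^2 = 1/9.
Answer: boost, certificate B^2 = 1/9. Because 1/9 is invariant under every versor sandwich, the classification follows from its sign alone.


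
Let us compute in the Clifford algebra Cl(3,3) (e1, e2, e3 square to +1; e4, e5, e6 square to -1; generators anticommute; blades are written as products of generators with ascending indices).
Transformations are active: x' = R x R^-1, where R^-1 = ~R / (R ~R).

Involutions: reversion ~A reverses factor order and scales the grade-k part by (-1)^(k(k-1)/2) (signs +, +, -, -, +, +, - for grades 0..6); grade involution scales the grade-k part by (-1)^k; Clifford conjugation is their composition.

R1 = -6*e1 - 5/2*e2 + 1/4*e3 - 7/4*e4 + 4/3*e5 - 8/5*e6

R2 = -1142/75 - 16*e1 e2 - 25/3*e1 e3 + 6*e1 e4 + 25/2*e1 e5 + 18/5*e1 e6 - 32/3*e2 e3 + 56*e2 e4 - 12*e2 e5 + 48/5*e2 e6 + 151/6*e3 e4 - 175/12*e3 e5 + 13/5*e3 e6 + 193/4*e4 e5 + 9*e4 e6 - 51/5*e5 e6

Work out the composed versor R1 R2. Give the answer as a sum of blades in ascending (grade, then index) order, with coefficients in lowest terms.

Distribute over the terms of R1 (each basis-blade product reordered to ascending indices, repeated generators contracted through their squares):
(-6*e1) R2 = 2284/25*e1 + 96*e2 + 50*e3 - 36*e4 - 75*e5 - 108/5*e6 + 64*e1 e2 e3 - 336*e1 e2 e4 + 72*e1 e2 e5 - 288/5*e1 e2 e6 - 151*e1 e3 e4 + 175/2*e1 e3 e5 - 78/5*e1 e3 e6 - 579/2*e1 e4 e5 - 54*e1 e4 e6 + 306/5*e1 e5 e6
(-5/2*e2) R2 = -40*e1 + 571/15*e2 + 80/3*e3 - 140*e4 + 30*e5 - 24*e6 - 125/6*e1 e2 e3 + 15*e1 e2 e4 + 125/4*e1 e2 e5 + 9*e1 e2 e6 - 755/12*e2 e3 e4 + 875/24*e2 e3 e5 - 13/2*e2 e3 e6 - 965/8*e2 e4 e5 - 45/2*e2 e4 e6 + 51/2*e2 e5 e6
(1/4*e3) R2 = 25/12*e1 + 8/3*e2 - 571/150*e3 + 151/24*e4 - 175/48*e5 + 13/20*e6 - 4*e1 e2 e3 - 3/2*e1 e3 e4 - 25/8*e1 e3 e5 - 9/10*e1 e3 e6 - 14*e2 e3 e4 + 3*e2 e3 e5 - 12/5*e2 e3 e6 + 193/16*e3 e4 e5 + 9/4*e3 e4 e6 - 51/20*e3 e5 e6
(-7/4*e4) R2 = -21/2*e1 - 98*e2 - 1057/24*e3 + 3997/150*e4 + 1351/16*e5 + 63/4*e6 + 28*e1 e2 e4 + 175/12*e1 e3 e4 + 175/8*e1 e4 e5 + 63/10*e1 e4 e6 + 56/3*e2 e3 e4 - 21*e2 e4 e5 + 84/5*e2 e4 e6 - 1225/48*e3 e4 e5 + 91/20*e3 e4 e6 + 357/20*e4 e5 e6
(4/3*e5) R2 = 50/3*e1 - 16*e2 - 175/9*e3 + 193/3*e4 - 4568/225*e5 + 68/5*e6 - 64/3*e1 e2 e5 - 100/9*e1 e3 e5 + 8*e1 e4 e5 - 24/5*e1 e5 e6 - 128/9*e2 e3 e5 + 224/3*e2 e4 e5 - 64/5*e2 e5 e6 + 302/9*e3 e4 e5 - 52/15*e3 e5 e6 - 12*e4 e5 e6
(-8/5*e6) R2 = -144/25*e1 - 384/25*e2 - 104/25*e3 - 72/5*e4 + 408/25*e5 + 9136/375*e6 + 128/5*e1 e2 e6 + 40/3*e1 e3 e6 - 48/5*e1 e4 e6 - 20*e1 e5 e6 + 256/15*e2 e3 e6 - 448/5*e2 e4 e6 + 96/5*e2 e5 e6 - 604/15*e3 e4 e6 + 70/3*e3 e5 e6 - 386/5*e4 e5 e6
Summing the partial products and collecting blades:
Answer: 1077/20*e1 + 553/75*e2 + 1877/360*e3 - 55877/600*e4 + 57257/1800*e5 + 3286/375*e6 + 235/6*e1 e2 e3 - 293*e1 e2 e4 + 983/12*e1 e2 e5 - 23*e1 e2 e6 - 1655/12*e1 e3 e4 + 5275/72*e1 e3 e5 - 19/6*e1 e3 e6 - 2077/8*e1 e4 e5 - 573/10*e1 e4 e6 + 182/5*e1 e5 e6 - 233/4*e2 e3 e4 + 1817/72*e2 e3 e5 + 49/6*e2 e3 e6 - 1607/24*e2 e4 e5 - 953/10*e2 e4 e6 + 319/10*e2 e5 e6 + 1447/72*e3 e4 e5 - 502/15*e3 e4 e6 + 1039/60*e3 e5 e6 - 1427/20*e4 e5 e6


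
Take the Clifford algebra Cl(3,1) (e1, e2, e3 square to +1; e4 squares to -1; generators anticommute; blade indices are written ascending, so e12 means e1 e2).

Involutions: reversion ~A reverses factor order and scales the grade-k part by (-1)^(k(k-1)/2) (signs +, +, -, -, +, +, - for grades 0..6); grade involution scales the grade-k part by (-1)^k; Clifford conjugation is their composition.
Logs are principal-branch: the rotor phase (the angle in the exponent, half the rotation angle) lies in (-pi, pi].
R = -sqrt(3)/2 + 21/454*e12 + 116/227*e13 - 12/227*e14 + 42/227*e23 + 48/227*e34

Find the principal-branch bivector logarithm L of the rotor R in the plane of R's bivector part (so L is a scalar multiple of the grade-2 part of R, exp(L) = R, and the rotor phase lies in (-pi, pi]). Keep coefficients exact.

The scalar part of R is -sqrt(3)/2, which pins the rotor phase on the principal branch; dividing the bivector part by the sine of that phase recovers the unit plane, and L is the phase times that plane.
Concretely: cos(phase) = -sqrt(3)/2 gives phase = ±5*pi/6, and since phase/sin(phase) is even the sign is immaterial: L = (phase/sin(phase)) * <R>_2 = (5*pi/3) * <R>_2.
Answer: 35*pi/454*e12 + 580*pi/681*e13 - 20*pi/227*e14 + 70*pi/227*e23 + 80*pi/227*e34


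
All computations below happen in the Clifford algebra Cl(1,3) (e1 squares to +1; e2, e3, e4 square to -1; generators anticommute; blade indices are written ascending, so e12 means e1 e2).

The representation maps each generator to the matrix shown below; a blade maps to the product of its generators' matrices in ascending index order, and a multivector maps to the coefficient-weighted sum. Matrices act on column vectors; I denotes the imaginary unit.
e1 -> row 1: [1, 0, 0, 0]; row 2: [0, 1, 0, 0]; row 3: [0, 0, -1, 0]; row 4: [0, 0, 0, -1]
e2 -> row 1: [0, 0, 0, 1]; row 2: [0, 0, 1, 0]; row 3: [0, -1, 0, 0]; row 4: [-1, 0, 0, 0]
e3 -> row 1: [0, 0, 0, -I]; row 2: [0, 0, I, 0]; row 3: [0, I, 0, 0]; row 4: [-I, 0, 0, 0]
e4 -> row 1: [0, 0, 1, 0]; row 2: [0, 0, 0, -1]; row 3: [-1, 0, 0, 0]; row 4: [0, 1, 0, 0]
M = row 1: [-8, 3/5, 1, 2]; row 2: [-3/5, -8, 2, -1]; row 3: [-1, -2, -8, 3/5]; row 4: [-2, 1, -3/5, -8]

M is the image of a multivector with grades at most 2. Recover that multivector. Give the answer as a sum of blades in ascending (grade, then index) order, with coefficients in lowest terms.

Method: the blade images are trace-orthogonal — tr(rho(e_A) rho(e_B)^-1) = 4 if A = B and 0 otherwise — and rho(e_A)^-1 = (e_A)^2 * rho(e_A) with (e_A)^2 = +1 or -1, so the coefficient of e_A in the preimage is (e_A)^2 * tr(M rho(e_A))/4.
Nonzero projections over blades of grade <= 2: 1: (1)^2 = +1, tr(M 1) = -32, coefficient -8; e2: (e2)^2 = -1, tr(M rho(e2)) = -8, coefficient 2; e4: (e4)^2 = -1, tr(M rho(e4)) = -4, coefficient 1; e24: (e24)^2 = -1, tr(M rho(e24)) = -12/5, coefficient 3/5. Every other blade of grade <= 2 projects to 0.
Answer: -8 + 2*e2 + e4 + 3/5*e24


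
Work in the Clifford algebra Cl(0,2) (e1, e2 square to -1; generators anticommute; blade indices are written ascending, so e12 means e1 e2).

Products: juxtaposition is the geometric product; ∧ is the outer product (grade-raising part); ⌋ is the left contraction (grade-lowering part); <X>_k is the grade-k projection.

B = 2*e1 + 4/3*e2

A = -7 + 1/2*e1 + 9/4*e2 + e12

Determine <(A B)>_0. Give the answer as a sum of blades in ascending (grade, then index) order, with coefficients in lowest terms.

step 1: -4 - 46/3*e1 - 22/3*e2 - 23/6*e12
step 2: -4
Answer: -4


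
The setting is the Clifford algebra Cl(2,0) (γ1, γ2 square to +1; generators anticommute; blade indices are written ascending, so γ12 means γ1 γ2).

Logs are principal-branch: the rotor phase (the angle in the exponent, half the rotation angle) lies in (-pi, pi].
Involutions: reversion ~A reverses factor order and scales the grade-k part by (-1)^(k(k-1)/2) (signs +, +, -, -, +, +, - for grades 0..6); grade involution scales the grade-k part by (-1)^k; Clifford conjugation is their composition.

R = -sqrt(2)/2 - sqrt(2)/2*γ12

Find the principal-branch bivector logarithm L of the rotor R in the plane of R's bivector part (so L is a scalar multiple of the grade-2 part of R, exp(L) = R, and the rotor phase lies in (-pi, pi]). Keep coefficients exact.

The scalar part of R is -sqrt(2)/2, so the principal-branch rotor phase is pinned; divide the bivector part by its sine to get the unit plane — L is the phase times that plane.
Concretely: cos(phase) = -sqrt(2)/2 gives phase = ±3*pi/4, and since phase/sin(phase) is even the sign is immaterial: L = (phase/sin(phase)) * <R>_2 = (3*sqrt(2)*pi/4) * <R>_2.
Answer: -3*pi/4*γ12


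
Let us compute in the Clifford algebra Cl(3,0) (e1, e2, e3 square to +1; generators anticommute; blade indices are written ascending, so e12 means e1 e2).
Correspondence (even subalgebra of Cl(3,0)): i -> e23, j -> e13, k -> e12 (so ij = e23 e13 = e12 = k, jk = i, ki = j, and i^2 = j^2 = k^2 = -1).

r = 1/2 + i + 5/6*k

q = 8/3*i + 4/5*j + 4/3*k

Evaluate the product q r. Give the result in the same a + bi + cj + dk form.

In blades: q = 4/3*e12 + 4/5*e13 + 8/3*e23, r = 1/2 + 5/6*e12 + e23.
Distribute q over r term by term (generator squares from the signature, products reordered to ascending indices): (4/3*e12)*r = -10/9 + 2/3*e12 + 4/3*e13; (4/5*e13)*r = -4/5*e12 + 2/5*e13 + 2/3*e23; (8/3*e23)*r = -8/3 - 20/9*e13 + 4/3*e23.
Sum: -34/9 - 2/15*e12 - 22/45*e13 + 2*e23; translating back through the correspondence:
Answer: -34/9 + 2i - 22/45*j - 2/15*k


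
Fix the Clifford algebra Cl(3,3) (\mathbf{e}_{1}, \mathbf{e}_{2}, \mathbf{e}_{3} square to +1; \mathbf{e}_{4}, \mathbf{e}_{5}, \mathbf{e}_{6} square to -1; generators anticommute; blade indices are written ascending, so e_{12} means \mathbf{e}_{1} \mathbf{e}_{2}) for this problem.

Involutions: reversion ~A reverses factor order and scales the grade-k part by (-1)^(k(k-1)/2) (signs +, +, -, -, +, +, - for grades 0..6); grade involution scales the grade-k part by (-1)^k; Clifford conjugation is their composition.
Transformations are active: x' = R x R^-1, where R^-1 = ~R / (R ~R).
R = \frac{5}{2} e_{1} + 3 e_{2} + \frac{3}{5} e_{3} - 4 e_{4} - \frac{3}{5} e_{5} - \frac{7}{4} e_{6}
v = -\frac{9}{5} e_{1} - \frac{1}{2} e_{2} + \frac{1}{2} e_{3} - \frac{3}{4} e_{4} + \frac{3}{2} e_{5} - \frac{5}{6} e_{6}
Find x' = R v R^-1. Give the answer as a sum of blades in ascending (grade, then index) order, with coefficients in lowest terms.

~R = \frac{5}{2} e_{1} + 3 e_{2} + \frac{3}{5} e_{3} - 4 e_{4} - \frac{3}{5} e_{5} - \frac{7}{4} e_{6}, and R ~R = -\frac{61}{16}, so R^-1 = ~R / (-\frac{61}{16}).
R v = -\frac{1111}{120} + \frac{83}{20} e_{12} + \frac{233}{100} e_{13} - \frac{363}{40} e_{14} + \frac{267}{100} e_{15} - \frac{157}{30} e_{16} + \frac{9}{5} e_{23} - \frac{17}{4} e_{24} + \frac{21}{5} e_{25} - \frac{27}{8} e_{26} + \frac{31}{20} e_{34} + \frac{6}{5} e_{35} + \frac{3}{8} e_{36} - \frac{129}{20} e_{45} + \frac{97}{48} e_{46} + \frac{25}{8} e_{56}
Answer: \frac{12757}{915} e_{1} + \frac{9193}{610} e_{2} + \frac{7363}{3050} e_{3} - \frac{68359}{3660} e_{4} - \frac{13463}{3050} e_{5} - \frac{14029}{1830} e_{6}


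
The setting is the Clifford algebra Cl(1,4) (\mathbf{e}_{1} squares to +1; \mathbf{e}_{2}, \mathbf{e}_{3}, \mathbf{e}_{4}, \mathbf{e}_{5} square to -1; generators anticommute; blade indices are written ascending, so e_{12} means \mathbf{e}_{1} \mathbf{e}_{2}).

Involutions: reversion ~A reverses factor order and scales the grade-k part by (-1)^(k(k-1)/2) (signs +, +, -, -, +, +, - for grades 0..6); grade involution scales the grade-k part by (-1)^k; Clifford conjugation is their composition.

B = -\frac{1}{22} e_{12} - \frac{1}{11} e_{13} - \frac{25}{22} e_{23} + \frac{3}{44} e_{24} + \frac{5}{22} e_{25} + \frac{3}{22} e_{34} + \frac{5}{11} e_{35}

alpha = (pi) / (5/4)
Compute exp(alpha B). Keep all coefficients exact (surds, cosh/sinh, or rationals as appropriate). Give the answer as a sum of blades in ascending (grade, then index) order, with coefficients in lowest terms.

B^2 term by term: the squares give (-\frac{1}{22})^2*(e_{12})^2 + (-\frac{1}{11})^2*(e_{13})^2 + (-\frac{25}{22})^2*(e_{23})^2 + (\frac{3}{44})^2*(e_{24})^2 + (\frac{5}{22})^2*(e_{25})^2 + (\frac{3}{22})^2*(e_{34})^2 + (\frac{5}{11})^2*(e_{35})^2 = \frac{1}{484}*(+1) + \frac{1}{121}*(+1) + \frac{625}{484}*(-1) + \frac{9}{1936}*(-1) + \frac{25}{484}*(-1) + \frac{9}{484}*(-1) + \frac{25}{121}*(-1) = -\frac{25}{16} (each basis 2-blade squares to minus the product of its generators' squares); cross terms between blades sharing an index anticommute and cancel; the commuting (index-disjoint) pairs give grade-4 terms 2*c*c'*(blade product), which cancel blade by blade — e_{1234}: -\frac{3}{242} + \frac{3}{242} = 0; e_{1235}: -\frac{5}{121} + \frac{5}{121} = 0; e_{2345}: -\frac{15}{242} + \frac{15}{242} = 0 — confirming B is simple. So B^2 = -\frac{25}{16}.
B^2 = -\frac{25}{16} — circular case — the even/odd split gives cos and sin: l = \frac{5}{4}, alpha*l = \pi, so exp(alpha B) = cos(\pi) + (sin(\pi)/(\frac{5}{4}))*B = -1 + (0)*B.
Answer: -1


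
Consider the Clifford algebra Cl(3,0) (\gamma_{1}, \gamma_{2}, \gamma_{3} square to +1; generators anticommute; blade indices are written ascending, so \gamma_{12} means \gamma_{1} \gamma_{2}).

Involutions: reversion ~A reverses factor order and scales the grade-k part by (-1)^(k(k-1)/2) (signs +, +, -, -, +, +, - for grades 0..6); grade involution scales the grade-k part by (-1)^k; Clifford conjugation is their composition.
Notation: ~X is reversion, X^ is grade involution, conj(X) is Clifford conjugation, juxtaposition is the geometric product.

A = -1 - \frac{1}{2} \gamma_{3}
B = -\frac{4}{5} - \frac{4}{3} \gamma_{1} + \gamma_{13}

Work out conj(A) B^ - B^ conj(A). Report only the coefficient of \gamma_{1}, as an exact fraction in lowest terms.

first term: \frac{4}{5} - \frac{11}{6} \gamma_{1} - \frac{2}{5} \gamma_{3} - \frac{5}{3} \gamma_{13}
second term: \frac{4}{5} - \frac{5}{6} \gamma_{1} - \frac{2}{5} \gamma_{3} - \frac{1}{3} \gamma_{13}
Answer: -1


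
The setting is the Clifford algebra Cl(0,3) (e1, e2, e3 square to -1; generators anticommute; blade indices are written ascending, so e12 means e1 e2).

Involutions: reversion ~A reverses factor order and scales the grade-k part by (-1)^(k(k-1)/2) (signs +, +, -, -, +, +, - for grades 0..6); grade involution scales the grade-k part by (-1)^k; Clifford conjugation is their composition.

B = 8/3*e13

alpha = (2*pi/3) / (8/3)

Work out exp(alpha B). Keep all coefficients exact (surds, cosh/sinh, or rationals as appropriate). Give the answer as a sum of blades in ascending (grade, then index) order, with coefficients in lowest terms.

B^2 = (8/3)^2*(e13)^2 = 64/9*(-1) = -64/9 (a basis 2-blade squares to minus the product of its generators' squares).
B^2 = -64/9 — the negative square puts this in the circular regime; l = 8/3, alpha*l = 2*pi/3, so exp(alpha B) = cos(2*pi/3) + (sin(2*pi/3)/(8/3))*B = -1/2 + (3*sqrt(3)/16)*B.
Answer: -1/2 + sqrt(3)/2*e13


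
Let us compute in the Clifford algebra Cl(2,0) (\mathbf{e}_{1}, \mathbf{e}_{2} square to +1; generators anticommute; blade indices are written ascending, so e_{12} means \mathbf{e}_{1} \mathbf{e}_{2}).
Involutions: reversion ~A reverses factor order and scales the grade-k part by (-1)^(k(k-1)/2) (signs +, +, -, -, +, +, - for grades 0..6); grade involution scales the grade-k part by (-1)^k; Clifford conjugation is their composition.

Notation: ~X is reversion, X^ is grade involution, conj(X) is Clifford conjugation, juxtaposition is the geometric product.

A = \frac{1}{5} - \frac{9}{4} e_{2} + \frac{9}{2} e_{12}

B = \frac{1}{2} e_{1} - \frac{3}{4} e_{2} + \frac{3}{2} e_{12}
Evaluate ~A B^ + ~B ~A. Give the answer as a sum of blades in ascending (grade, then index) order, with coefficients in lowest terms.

first term: \frac{81}{16} - \frac{1}{10} e_{1} - \frac{21}{10} e_{2} - \frac{33}{40} e_{12}
second term: -\frac{81}{16} + \frac{1}{10} e_{1} - \frac{12}{5} e_{2} - \frac{57}{40} e_{12}
Answer: -\frac{9}{2} e_{2} - \frac{9}{4} e_{12}


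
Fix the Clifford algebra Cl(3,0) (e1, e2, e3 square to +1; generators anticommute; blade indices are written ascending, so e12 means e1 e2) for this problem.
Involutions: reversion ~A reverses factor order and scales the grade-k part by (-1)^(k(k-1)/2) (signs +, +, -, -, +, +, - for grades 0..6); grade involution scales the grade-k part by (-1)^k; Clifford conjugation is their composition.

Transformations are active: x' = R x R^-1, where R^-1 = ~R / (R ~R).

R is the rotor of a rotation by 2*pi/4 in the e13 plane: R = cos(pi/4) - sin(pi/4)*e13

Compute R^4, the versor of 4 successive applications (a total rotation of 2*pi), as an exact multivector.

The rotor phase is half the rotation angle and phases add under composition, so 4 steps in the e13 plane accumulate phase 4*(pi/4) = pi: R^4 = cos(pi) - sin(pi)*e13.
cos(pi) = -1 and sin(pi) = 0, so R^4 = -1. The total rotation 2*pi is 1 full turn, so every vector returns to itself, yet the rotor is -1, on the OTHER sheet of the double cover (an odd number of 2*pi turns).
Answer: -1


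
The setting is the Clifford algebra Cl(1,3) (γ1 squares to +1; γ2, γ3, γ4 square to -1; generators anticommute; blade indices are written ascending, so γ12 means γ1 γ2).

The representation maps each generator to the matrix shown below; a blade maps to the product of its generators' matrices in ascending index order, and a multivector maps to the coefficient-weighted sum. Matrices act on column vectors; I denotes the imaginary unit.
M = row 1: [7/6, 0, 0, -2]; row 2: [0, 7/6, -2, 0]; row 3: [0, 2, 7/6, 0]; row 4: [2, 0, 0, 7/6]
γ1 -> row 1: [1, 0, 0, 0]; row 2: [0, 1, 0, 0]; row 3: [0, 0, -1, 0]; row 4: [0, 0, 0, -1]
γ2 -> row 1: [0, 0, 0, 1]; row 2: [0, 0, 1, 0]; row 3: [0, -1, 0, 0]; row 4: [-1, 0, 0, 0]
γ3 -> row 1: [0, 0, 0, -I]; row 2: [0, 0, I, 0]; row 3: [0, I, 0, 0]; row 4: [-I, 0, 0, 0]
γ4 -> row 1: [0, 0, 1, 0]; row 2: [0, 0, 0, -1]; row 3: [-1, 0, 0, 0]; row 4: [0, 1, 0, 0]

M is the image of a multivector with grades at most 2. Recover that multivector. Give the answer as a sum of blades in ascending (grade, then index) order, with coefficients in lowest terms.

Method: the blade images are trace-orthogonal — tr(rho(e_A) rho(e_B)^-1) = 4 if A = B and 0 otherwise — and rho(e_A)^-1 = (e_A)^2 * rho(e_A) with (e_A)^2 = +1 or -1, so the coefficient of e_A in the preimage is (e_A)^2 * tr(M rho(e_A))/4.
Nonzero projections over blades of grade <= 2: 1: (1)^2 = +1, tr(M 1) = 14/3, coefficient 7/6; γ2: (γ2)^2 = -1, tr(M rho(γ2)) = 8, coefficient -2. Every other blade of grade <= 2 projects to 0.
Answer: 7/6 - 2*γ2


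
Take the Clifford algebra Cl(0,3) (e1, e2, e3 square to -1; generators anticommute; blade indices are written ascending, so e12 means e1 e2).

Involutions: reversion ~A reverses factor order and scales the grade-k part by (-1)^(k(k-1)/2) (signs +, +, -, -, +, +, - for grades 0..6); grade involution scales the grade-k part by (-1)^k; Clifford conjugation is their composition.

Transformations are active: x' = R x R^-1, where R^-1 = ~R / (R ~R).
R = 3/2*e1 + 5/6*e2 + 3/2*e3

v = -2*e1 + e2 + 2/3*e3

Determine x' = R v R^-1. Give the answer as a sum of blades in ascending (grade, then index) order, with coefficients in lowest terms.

~R = 3/2*e1 + 5/6*e2 + 3/2*e3, and R ~R = -187/36, so R^-1 = ~R / (-187/36).
R v = 7/6 + 19/6*e12 + 4*e13 - 17/18*e23
Answer: 248/187*e1 - 257/187*e2 - 752/561*e3


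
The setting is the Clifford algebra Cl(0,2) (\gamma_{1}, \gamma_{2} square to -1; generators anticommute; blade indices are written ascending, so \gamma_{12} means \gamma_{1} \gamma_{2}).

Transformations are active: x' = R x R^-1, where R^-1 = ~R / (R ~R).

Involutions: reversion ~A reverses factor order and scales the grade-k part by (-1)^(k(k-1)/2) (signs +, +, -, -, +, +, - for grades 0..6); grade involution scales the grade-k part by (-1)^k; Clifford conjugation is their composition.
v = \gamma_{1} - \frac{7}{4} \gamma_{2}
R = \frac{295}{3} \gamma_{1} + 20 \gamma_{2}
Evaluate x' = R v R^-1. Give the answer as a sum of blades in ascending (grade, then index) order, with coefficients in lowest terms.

~R = \frac{295}{3} \gamma_{1} + 20 \gamma_{2}, and R ~R = -\frac{90625}{9}, so R^-1 = ~R / (-\frac{90625}{9}).
R v = -\frac{190}{3} - \frac{2305}{12} \gamma_{12}
Answer: \frac{859}{3625} \gamma_{1} + \frac{29023}{14500} \gamma_{2}


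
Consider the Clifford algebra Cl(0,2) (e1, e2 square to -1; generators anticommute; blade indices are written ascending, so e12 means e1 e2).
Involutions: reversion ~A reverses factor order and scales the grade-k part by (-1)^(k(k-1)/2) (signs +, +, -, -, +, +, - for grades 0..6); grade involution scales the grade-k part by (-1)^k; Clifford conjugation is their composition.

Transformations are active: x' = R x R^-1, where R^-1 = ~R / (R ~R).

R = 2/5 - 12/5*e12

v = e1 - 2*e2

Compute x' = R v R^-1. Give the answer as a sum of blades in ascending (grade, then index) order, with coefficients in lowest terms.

~R = 2/5 + 12/5*e12, and R ~R = 148/25, so R^-1 = ~R / (148/25).
R v = -22/5*e1 - 16/5*e2
Answer: -59/37*e1 + 58/37*e2


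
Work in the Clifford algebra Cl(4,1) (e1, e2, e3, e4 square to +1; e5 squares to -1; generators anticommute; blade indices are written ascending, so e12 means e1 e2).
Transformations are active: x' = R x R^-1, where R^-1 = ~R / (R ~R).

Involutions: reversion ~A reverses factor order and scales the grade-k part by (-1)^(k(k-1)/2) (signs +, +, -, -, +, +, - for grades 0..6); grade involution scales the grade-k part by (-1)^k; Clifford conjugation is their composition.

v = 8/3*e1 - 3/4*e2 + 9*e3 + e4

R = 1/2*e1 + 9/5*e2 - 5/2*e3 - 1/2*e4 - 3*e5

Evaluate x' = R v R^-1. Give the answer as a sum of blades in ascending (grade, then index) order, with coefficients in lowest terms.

~R = 1/2*e1 + 9/5*e2 - 5/2*e3 - 1/2*e4 - 3*e5, and R ~R = 99/100, so R^-1 = ~R / (99/100).
R v = -1381/60 - 207/40*e12 + 67/6*e13 + 11/6*e14 + 8*e15 + 573/40*e23 + 57/40*e24 - 9/4*e25 + 2*e34 + 27*e35 + 3*e45
Answer: -7697/297*e1 - 10949/132*e2 + 31852/297*e3 + 6608/297*e4 + 13810/99*e5


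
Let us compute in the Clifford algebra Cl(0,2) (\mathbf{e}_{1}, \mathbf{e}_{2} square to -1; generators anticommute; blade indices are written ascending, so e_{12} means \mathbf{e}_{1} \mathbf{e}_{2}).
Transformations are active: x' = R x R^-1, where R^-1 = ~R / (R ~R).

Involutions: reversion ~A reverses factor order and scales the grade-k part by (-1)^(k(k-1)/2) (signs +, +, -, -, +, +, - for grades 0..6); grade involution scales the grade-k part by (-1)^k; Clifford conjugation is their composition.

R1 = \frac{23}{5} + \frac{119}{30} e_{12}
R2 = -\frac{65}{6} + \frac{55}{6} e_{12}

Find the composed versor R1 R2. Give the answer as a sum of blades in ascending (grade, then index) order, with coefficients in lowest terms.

Distribute over the terms of R1 (each basis-blade product reordered to ascending indices, repeated generators contracted through their squares):
(\frac{23}{5}) R2 = -\frac{299}{6} + \frac{253}{6} e_{12}
(\frac{119}{30} e_{12}) R2 = -\frac{1309}{36} - \frac{1547}{36} e_{12}
Summing the partial products and collecting blades:
Answer: -\frac{3103}{36} - \frac{29}{36} e_{12}


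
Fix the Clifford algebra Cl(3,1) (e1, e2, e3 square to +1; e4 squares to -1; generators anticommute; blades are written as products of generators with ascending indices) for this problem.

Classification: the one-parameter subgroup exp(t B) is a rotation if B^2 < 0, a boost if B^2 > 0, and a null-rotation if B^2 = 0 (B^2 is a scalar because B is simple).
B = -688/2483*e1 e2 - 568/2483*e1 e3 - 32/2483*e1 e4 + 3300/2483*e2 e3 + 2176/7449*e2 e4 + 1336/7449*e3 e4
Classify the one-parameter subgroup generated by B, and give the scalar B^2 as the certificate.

B^2 term by term: the squares give (-688/2483)^2*(e1 e2)^2 + (-568/2483)^2*(e1 e3)^2 + (-32/2483)^2*(e1 e4)^2 + (3300/2483)^2*(e2 e3)^2 + (2176/7449)^2*(e2 e4)^2 + (1336/7449)^2*(e3 e4)^2 = 473344/6165289*(-1) + 322624/6165289*(-1) + 1024/6165289*(+1) + 10890000/6165289*(-1) + 4734976/55487601*(+1) + 1784896/55487601*(+1) = -16/9 (each basis 2-blade squares to minus the product of its generators' squares); cross terms between blades sharing an index anticommute and cancel; the commuting (index-disjoint) pairs give grade-4 terms 2*c*c'*(blade product), which cancel blade by blade — e1 e2 e3 e4: -1838336/18495867 + 2471936/18495867 - 211200/6165289 = 0 — confirming B is simple. So B^2 = -16/9.
Answer: rotation, certificate B^2 = -16/9. No conjugation can change B^2 = -16/9; the sign gives the class.


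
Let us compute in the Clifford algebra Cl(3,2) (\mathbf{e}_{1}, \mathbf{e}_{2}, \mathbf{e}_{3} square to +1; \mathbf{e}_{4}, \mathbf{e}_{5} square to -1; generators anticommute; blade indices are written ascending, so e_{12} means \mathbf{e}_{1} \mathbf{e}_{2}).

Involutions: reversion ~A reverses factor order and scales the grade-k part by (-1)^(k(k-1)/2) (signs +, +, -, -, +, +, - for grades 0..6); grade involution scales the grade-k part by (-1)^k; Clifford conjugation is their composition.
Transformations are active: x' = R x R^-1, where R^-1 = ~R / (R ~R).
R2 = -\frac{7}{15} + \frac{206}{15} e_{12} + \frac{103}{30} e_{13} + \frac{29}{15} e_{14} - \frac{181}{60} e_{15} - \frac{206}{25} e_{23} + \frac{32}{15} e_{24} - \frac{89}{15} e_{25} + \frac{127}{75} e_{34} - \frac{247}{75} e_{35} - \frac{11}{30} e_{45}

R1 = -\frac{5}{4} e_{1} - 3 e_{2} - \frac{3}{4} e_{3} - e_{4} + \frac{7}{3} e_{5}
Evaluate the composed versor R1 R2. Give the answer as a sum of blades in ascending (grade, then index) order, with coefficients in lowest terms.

Distribute over the terms of R1 (each basis-blade product reordered to ascending indices, repeated generators contracted through their squares):
(-\frac{5}{4} e_{1}) R2 = \frac{7}{12} e_{1} - \frac{103}{6} e_{2} - \frac{103}{24} e_{3} - \frac{29}{12} e_{4} + \frac{181}{48} e_{5} + \frac{103}{10} e_{123} - \frac{8}{3} e_{124} + \frac{89}{12} e_{125} - \frac{127}{60} e_{134} + \frac{247}{60} e_{135} + \frac{11}{24} e_{145}
(-3 e_{2}) R2 = \frac{206}{5} e_{1} + \frac{7}{5} e_{2} + \frac{618}{25} e_{3} - \frac{32}{5} e_{4} + \frac{89}{5} e_{5} + \frac{103}{10} e_{123} + \frac{29}{5} e_{124} - \frac{181}{20} e_{125} - \frac{127}{25} e_{234} + \frac{247}{25} e_{235} + \frac{11}{10} e_{245}
(-\frac{3}{4} e_{3}) R2 = \frac{103}{40} e_{1} - \frac{309}{50} e_{2} + \frac{7}{20} e_{3} - \frac{127}{100} e_{4} + \frac{247}{100} e_{5} - \frac{103}{10} e_{123} + \frac{29}{20} e_{134} - \frac{181}{80} e_{135} + \frac{8}{5} e_{234} - \frac{89}{20} e_{235} + \frac{11}{40} e_{345}
(-e_{4}) R2 = -\frac{29}{15} e_{1} - \frac{32}{15} e_{2} - \frac{127}{75} e_{3} + \frac{7}{15} e_{4} - \frac{11}{30} e_{5} - \frac{206}{15} e_{124} - \frac{103}{30} e_{134} - \frac{181}{60} e_{145} + \frac{206}{25} e_{234} - \frac{89}{15} e_{245} - \frac{247}{75} e_{345}
(\frac{7}{3} e_{5}) R2 = -\frac{1267}{180} e_{1} - \frac{623}{45} e_{2} - \frac{1729}{225} e_{3} - \frac{77}{90} e_{4} - \frac{49}{45} e_{5} + \frac{1442}{45} e_{125} + \frac{721}{90} e_{135} + \frac{203}{45} e_{145} - \frac{1442}{75} e_{235} + \frac{224}{45} e_{245} + \frac{889}{225} e_{345}
Summing the partial products and collecting blades:
Answer: \frac{12739}{360} e_{1} - \frac{8533}{225} e_{2} + \frac{20521}{1800} e_{3} - \frac{2357}{225} e_{4} + \frac{81307}{3600} e_{5} + \frac{103}{10} e_{123} - \frac{53}{5} e_{124} + \frac{2737}{90} e_{125} - \frac{41}{10} e_{134} + \frac{7103}{720} e_{135} + \frac{703}{360} e_{145} + \frac{119}{25} e_{234} - \frac{4139}{300} e_{235} + \frac{13}{90} e_{245} + \frac{1679}{1800} e_{345}


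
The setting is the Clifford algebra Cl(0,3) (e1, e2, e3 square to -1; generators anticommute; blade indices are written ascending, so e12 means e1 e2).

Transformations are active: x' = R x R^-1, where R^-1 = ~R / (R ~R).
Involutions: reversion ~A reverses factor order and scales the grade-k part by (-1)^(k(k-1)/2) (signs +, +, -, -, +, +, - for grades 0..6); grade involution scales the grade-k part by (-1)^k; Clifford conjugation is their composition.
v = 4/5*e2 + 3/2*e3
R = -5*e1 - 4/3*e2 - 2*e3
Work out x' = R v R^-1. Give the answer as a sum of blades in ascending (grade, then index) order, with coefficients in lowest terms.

~R = -5*e1 - 4/3*e2 - 2*e3, and R ~R = -277/9, so R^-1 = ~R / (-277/9).
R v = 61/15 - 4*e12 - 15/2*e13 - 2/5*e23
Answer: 366/277*e1 - 124/277*e2 - 2691/2770*e3


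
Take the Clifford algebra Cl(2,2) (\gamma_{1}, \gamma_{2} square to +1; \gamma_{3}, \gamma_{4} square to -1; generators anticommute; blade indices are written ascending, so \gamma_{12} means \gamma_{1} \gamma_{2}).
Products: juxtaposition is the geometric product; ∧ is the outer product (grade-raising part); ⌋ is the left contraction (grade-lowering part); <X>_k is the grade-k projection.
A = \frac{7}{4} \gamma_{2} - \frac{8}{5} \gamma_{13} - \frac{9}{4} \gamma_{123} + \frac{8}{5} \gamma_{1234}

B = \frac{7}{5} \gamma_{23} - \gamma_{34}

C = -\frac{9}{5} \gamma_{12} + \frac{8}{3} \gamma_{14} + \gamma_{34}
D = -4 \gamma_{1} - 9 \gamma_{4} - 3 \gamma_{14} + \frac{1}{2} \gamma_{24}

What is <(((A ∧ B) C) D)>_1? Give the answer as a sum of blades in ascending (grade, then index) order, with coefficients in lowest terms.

step 1: -\frac{7}{4} \gamma_{234}
step 2: \frac{7}{4} \gamma_{2} - \frac{14}{3} \gamma_{123} - \frac{63}{20} \gamma_{134}
step 3: -\frac{189}{20} \gamma_{3} + \frac{7}{8} \gamma_{4} + 7 \gamma_{12} - \frac{567}{20} \gamma_{13} + \frac{56}{3} \gamma_{23} - \frac{63}{4} \gamma_{24} + \frac{63}{5} \gamma_{34} + \frac{63}{40} \gamma_{123} + \frac{21}{4} \gamma_{124} + \frac{7}{3} \gamma_{134} + 14 \gamma_{234} + 42 \gamma_{1234}
step 4: -\frac{189}{20} \gamma_{3} + \frac{7}{8} \gamma_{4}
Answer: -\frac{189}{20} \gamma_{3} + \frac{7}{8} \gamma_{4}


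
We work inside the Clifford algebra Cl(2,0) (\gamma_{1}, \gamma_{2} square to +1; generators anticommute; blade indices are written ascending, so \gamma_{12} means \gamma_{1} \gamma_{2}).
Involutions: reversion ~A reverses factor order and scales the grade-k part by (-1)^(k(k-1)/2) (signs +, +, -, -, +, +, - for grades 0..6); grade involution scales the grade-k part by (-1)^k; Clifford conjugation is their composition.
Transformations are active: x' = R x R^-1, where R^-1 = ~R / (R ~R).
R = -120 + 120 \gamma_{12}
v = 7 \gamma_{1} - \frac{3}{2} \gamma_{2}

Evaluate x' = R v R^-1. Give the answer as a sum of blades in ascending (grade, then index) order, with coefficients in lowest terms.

~R = -120 - 120 \gamma_{12}, and R ~R = 28800, so R^-1 = ~R / (28800).
R v = -1020 \gamma_{1} - 660 \gamma_{2}
Answer: \frac{3}{2} \gamma_{1} + 7 \gamma_{2}


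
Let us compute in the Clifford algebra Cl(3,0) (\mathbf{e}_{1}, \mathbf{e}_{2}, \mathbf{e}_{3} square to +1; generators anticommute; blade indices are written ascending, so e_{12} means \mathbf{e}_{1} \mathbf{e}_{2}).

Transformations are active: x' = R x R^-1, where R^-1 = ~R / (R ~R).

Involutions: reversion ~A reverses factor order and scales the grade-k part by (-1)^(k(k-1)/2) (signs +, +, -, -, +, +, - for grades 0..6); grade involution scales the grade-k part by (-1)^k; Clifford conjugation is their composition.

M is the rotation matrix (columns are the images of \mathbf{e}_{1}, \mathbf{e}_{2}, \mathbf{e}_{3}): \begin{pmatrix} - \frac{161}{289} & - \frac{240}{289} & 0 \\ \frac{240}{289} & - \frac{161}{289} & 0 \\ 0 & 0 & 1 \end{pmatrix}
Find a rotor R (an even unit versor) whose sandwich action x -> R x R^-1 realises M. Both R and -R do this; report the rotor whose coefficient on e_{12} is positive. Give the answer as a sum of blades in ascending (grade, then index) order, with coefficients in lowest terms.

Method: write R = a + b12*e_{12} + b13*e_{13} + b23*e_{23} with a^2 + b12^2 + b13^2 + b23^2 = 1 (so R^-1 = ~R). Expanding the columns R e_j ~R gives tr M = 4a^2 - 1 and, from the antisymmetric part, M21 - M12 = -4a*b12, M13 - M31 = 4a*b13, M32 - M23 = -4a*b23.
Here tr M = -\frac{33}{289}, so a^2 = (1 + tr M)/4 = \frac{64}{289} and a = ±\frac{8}{17}. Taking a = \frac{8}{17}: M21 - M12 = \frac{480}{289}, M13 - M31 = 0, M32 - M23 = 0, giving b12 = -\frac{15}{17}, b13 = 0, b23 = 0, i.e. R = \frac{8}{17} - \frac{15}{17} e_{12}.
Its e_{12} coefficient is negative, so report the other preimage -R.
Answer: -\frac{8}{17} + \frac{15}{17} e_{12}. Uniqueness: Spin(3) -> SO(3) maps R and -R to the same rotation of trace -\frac{33}{289}; fixing the sign of the e_{12} coefficient removes the ambiguity.
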